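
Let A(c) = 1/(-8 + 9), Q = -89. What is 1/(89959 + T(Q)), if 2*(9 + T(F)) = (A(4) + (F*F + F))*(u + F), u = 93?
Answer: 1/105616 ≈ 9.4683e-6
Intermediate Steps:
A(c) = 1 (A(c) = 1/1 = 1)
T(F) = -9 + (93 + F)*(1 + F + F**2)/2 (T(F) = -9 + ((1 + (F*F + F))*(93 + F))/2 = -9 + ((1 + (F**2 + F))*(93 + F))/2 = -9 + ((1 + (F + F**2))*(93 + F))/2 = -9 + ((1 + F + F**2)*(93 + F))/2 = -9 + ((93 + F)*(1 + F + F**2))/2 = -9 + (93 + F)*(1 + F + F**2)/2)
1/(89959 + T(Q)) = 1/(89959 + (75/2 + (1/2)*(-89)**3 + 47*(-89) + 47*(-89)**2)) = 1/(89959 + (75/2 + (1/2)*(-704969) - 4183 + 47*7921)) = 1/(89959 + (75/2 - 704969/2 - 4183 + 372287)) = 1/(89959 + 15657) = 1/105616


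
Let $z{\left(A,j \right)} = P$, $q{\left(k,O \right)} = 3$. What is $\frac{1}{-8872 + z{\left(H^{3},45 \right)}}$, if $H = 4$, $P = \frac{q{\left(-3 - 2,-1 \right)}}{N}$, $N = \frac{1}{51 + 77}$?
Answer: $- \frac{1}{8488} \approx -0.00011781$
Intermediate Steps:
$N = \frac{1}{128} \approx 0.0078125$
$P = 384$ ($P = 3 \frac{1}{\frac{1}{128}} = 3 \cdot 128 = 384$)
$z{\left(A,j \right)} = 384$
$\frac{1}{-8872 + z{\left(H^{3},45 \right)}} = \frac{1}{-8872 + 384} = \frac{1}{-8488} = - \frac{1}{8488}$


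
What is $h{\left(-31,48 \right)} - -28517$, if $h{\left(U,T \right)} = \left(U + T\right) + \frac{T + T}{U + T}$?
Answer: $\frac{485174}{17} \approx 28540.0$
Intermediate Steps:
$h{\left(U,T \right)} = T + U + \frac{2 T}{T + U}$ ($h{\left(U,T \right)} = \left(T + U\right) + \frac{2 T}{T + U} = T + U + \frac{2 T}{T + U}$)
$h{\left(-31,48 \right)} - -28517 = \frac{48^{2} + \left(-31\right)^{2} + 2 \cdot 48 + 2 \cdot 48 \left(-31\right)}{48 - 31} - -28517 = \frac{2304 + 961 + 96 - 2976}{17} + 28517 = \frac{1}{17} \cdot 385 + 28517 = \frac{385}{17} + 28517 = \frac{485174}{17}$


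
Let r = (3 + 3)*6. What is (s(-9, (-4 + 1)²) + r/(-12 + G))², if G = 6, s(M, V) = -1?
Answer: 49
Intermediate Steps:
r = 36 (r = 6*6 = 36)
(s(-9, (-4 + 1)²) + r/(-12 + G))² = (-1 + 36/(-12 + 6))² = (-1 + 36/(-6))² = (-1 - ⅙*36)² = (-1 - 6)² = (-7)² = 49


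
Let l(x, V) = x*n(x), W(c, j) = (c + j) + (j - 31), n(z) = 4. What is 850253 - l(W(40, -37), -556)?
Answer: 850513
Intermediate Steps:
W(c, j) = -31 + c + 2*j (W(c, j) = (c + j) + (-31 + j) = -31 + c + 2*j)
l(x, V) = 4*x (l(x, V) = x*4 = 4*x)
850253 - l(W(40, -37), -556) = 850253 - 4*(-31 + 40 + 2*(-37)) = 850253 - 4*(-31 + 40 - 74) = 850253 - 4*(-65) = 850253 - 1*(-260) = 850253 + 260 = 850513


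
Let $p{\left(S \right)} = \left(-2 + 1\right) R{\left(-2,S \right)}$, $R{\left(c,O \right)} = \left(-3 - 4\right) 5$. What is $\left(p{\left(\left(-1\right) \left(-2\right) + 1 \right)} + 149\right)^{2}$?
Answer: $33856$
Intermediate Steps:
$R{\left(c,O \right)} = -35$ ($R{\left(c,O \right)} = \left(-7\right) 5 = -35$)
$p{\left(S \right)} = 35$ ($p{\left(S \right)} = \left(-2 + 1\right) \left(-35\right) = \left(-1\right) \left(-35\right) = 35$)
$\left(p{\left(\left(-1\right) \left(-2\right) + 1 \right)} + 149\right)^{2} = \left(35 + 149\right)^{2} = 184^{2} = 33856$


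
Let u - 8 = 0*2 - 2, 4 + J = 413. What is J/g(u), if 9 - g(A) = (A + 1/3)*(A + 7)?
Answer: -1227/220 ≈ -5.5773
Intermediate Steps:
J = 409 (J = -4 + 413 = 409)
u = 6 (u = 8 + (0*2 - 2) = 8 + (0 - 2) = 8 - 2 = 6)
g(A) = 9 - (7 + A)*(⅓ + A) (g(A) = 9 - (A + 1/3)*(A + 7) = 9 - (A + ⅓)*(7 + A) = 9 - (⅓ + A)*(7 + A) = 9 - (7 + A)*(⅓ + A))
J/g(u) = 409/(20/3 - 1*6² - 22/3*6) = 409/(20/3 - 1*36 - 44) = 409/(20/3 - 36 - 44) = 409/(-220/3) = 409*(-3/220) = -1227/220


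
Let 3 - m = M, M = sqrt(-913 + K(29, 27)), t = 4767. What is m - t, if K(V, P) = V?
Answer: -4764 - 2*I*sqrt(221) ≈ -4764.0 - 29.732*I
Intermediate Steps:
M = 2*I*sqrt(221) (M = sqrt(-913 + 29) = sqrt(-884) = 2*I*sqrt(221) ≈ 29.732*I)
m = 3 - 2*I*sqrt(221) ≈ 3.0 - 29.732*I
m - t = (3 - 2*I*sqrt(221)) - 1*4767 = (3 - 2*I*sqrt(221)) - 4767 = -4764 - 2*I*sqrt(221)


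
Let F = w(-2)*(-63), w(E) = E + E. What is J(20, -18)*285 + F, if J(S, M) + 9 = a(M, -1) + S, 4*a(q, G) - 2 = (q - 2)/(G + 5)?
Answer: 12693/4 ≈ 3173.3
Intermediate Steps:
a(q, G) = ½ + (-2 + q)/(4*(5 + G)) (a(q, G) = ½ + ((q - 2)/(G + 5))/4 = ½ + ((-2 + q)/(5 + G))/4 = ½ + (-2 + q)/(4*(5 + G)))
w(E) = 2*E
F = 252 (F = (2*(-2))*(-63) = -4*(-63) = 252)
J(S, M) = -69/8 + S + M/16 (J(S, M) = -9 + ((8 + M + 2*(-1))/(4*(5 - 1)) + S) = -9 + ((¼)*(8 + M - 2)/4 + S) = -9 + ((¼)*(¼)*(6 + M) + S) = -9 + ((3/8 + M/16) + S) = -9 + (3/8 + S + M/16) = -69/8 + S + M/16)
J(20, -18)*285 + F = (-69/8 + 20 + (1/16)*(-18))*285 + 252 = (-69/8 + 20 - 9/8)*285 + 252 = (41/4)*285 + 252 = 11685/4 + 252 = 12693/4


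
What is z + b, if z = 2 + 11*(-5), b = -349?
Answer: -402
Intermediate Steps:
z = -53 (z = 2 - 55 = -53)
z + b = -53 - 349 = -402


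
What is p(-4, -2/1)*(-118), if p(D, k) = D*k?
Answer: -944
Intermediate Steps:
p(-4, -2/1)*(-118) = -(-8)/1*(-118) = -(-8)*(-118) = -4*(-2)*(-118) = 8*(-118) = -944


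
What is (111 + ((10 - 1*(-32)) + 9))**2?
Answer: 26244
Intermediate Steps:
(111 + ((10 - 1*(-32)) + 9))**2 = (111 + ((10 + 32) + 9))**2 = (111 + (42 + 9))**2 = (111 + 51)**2 = 162**2 = 26244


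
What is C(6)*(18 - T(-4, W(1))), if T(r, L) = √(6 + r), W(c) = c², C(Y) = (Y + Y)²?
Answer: 2592 - 144*√2 ≈ 2388.4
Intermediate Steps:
C(Y) = 4*Y² (C(Y) = (2*Y)² = 4*Y²)
C(6)*(18 - T(-4, W(1))) = (4*6²)*(18 - √(6 - 4)) = (4*36)*(18 - √2) = 144*(18 - √2) = 2592 - 144*√2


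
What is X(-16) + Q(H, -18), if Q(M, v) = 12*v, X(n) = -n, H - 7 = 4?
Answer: -200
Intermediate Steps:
H = 11 (H = 7 + 4 = 11)
X(-16) + Q(H, -18) = -1*(-16) + 12*(-18) = 16 - 216 = -200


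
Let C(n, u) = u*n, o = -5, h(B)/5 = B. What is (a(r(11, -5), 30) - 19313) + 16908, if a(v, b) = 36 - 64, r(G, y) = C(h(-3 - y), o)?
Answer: -2433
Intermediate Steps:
h(B) = 5*B
C(n, u) = n*u
r(G, y) = 75 + 25*y (r(G, y) = (5*(-3 - y))*(-5) = (-15 - 5*y)*(-5) = 75 + 25*y)
a(v, b) = -28
(a(r(11, -5), 30) - 19313) + 16908 = (-28 - 19313) + 16908 = -19341 + 16908 = -2433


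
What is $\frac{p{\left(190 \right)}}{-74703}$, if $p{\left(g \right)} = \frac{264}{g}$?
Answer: $- \frac{44}{2365595} \approx -1.86 \cdot 10^{-5}$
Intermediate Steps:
$\frac{p{\left(190 \right)}}{-74703} = \frac{264 \cdot \frac{1}{190}}{-74703} = 264 \cdot \frac{1}{190} \left(- \frac{1}{74703}\right) = \frac{132}{95} \left(- \frac{1}{74703}\right) = - \frac{44}{2365595}$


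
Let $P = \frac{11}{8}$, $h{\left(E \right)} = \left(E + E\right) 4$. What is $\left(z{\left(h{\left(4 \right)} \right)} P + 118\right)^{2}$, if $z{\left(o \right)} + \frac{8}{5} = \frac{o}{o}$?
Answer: $\frac{21967969}{1600} \approx 13730.0$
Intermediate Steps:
$h{\left(E \right)} = 8 E$ ($h{\left(E \right)} = 2 E 4 = 8 E$)
$z{\left(o \right)} = - \frac{3}{5}$ ($z{\left(o \right)} = - \frac{8}{5} + \frac{o}{o} = - \frac{8}{5} + 1 = - \frac{3}{5}$)
$P = \frac{11}{8}$ ($P = 11 \cdot \frac{1}{8} = \frac{11}{8} \approx 1.375$)
$\left(z{\left(h{\left(4 \right)} \right)} P + 118\right)^{2} = \left(\left(- \frac{3}{5}\right) \frac{11}{8} + 118\right)^{2} = \left(- \frac{33}{40} + 118\right)^{2} = \left(\frac{4687}{40}\right)^{2} = \frac{21967969}{1600}$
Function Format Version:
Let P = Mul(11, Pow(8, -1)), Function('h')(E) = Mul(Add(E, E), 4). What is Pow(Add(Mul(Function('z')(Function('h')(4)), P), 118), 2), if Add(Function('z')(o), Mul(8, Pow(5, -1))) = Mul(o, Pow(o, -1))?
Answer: Rational(21967969, 1600) ≈ 13730.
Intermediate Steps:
Function('h')(E) = Mul(8, E) (Function('h')(E) = Mul(Mul(2, E), 4) = Mul(8, E))
Function('z')(o) = Rational(-3, 5) (Function('z')(o) = Add(Rational(-8, 5), Mul(o, Pow(o, -1))) = Add(Rational(-8, 5), 1) = Rational(-3, 5))
P = Rational(11, 8) (P = Mul(11, Rational(1, 8)) = Rational(11, 8) ≈ 1.3750)
Pow(Add(Mul(Function('z')(Function('h')(4)), P), 118), 2) = Pow(Add(Mul(Rational(-3, 5), Rational(11, 8)), 118), 2) = Pow(Add(Rational(-33, 40), 118), 2) = Pow(Rational(4687, 40), 2) = Rational(21967969, 1600)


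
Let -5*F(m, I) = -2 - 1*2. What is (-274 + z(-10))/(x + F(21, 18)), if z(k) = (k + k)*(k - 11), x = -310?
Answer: -365/773 ≈ -0.47219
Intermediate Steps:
F(m, I) = 4/5 (F(m, I) = -(-2 - 1*2)/5 = -(-2 - 2)/5 = -1/5*(-4) = 4/5)
z(k) = 2*k*(-11 + k) (z(k) = (2*k)*(-11 + k) = 2*k*(-11 + k))
(-274 + z(-10))/(x + F(21, 18)) = (-274 + 2*(-10)*(-11 - 10))/(-310 + 4/5) = (-274 + 2*(-10)*(-21))/(-1546/5) = (-274 + 420)*(-5/1546) = 146*(-5/1546) = -365/773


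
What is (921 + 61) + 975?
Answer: 1957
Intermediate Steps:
(921 + 61) + 975 = 982 + 975 = 1957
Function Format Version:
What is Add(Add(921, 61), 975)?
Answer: 1957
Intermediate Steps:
Add(Add(921, 61), 975) = Add(982, 975) = 1957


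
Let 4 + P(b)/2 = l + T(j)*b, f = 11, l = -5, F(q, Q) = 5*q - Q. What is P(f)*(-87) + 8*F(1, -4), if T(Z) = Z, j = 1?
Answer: -276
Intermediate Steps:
F(q, Q) = -Q + 5*q
P(b) = -18 + 2*b (P(b) = -8 + 2*(-5 + 1*b) = -8 + 2*(-5 + b) = -8 + (-10 + 2*b) = -18 + 2*b)
P(f)*(-87) + 8*F(1, -4) = (-18 + 2*11)*(-87) + 8*(-1*(-4) + 5*1) = (-18 + 22)*(-87) + 8*(4 + 5) = 4*(-87) + 8*9 = -348 + 72 = -276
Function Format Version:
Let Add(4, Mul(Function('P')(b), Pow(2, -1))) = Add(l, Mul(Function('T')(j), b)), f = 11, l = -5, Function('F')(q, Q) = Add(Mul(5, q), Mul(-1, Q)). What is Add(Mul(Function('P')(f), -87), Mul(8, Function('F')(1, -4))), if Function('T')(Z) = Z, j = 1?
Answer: -276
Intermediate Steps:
Function('F')(q, Q) = Add(Mul(-1, Q), Mul(5, q))
Function('P')(b) = Add(-18, Mul(2, b)) (Function('P')(b) = Add(-8, Mul(2, Add(-5, Mul(1, b)))) = Add(-8, Mul(2, Add(-5, b))) = Add(-8, Add(-10, Mul(2, b))) = Add(-18, Mul(2, b)))
Add(Mul(Function('P')(f), -87), Mul(8, Function('F')(1, -4))) = Add(Mul(Add(-18, Mul(2, 11)), -87), Mul(8, Add(Mul(-1, -4), Mul(5, 1)))) = Add(Mul(Add(-18, 22), -87), Mul(8, Add(4, 5))) = Add(Mul(4, -87), Mul(8, 9)) = Add(-348, 72) = -276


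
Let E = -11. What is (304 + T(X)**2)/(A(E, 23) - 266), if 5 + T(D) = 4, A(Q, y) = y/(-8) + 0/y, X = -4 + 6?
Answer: -2440/2151 ≈ -1.1344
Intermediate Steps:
X = 2
A(Q, y) = -y/8 (A(Q, y) = y*(-1/8) + 0 = -y/8 + 0 = -y/8)
T(D) = -1 (T(D) = -5 + 4 = -1)
(304 + T(X)**2)/(A(E, 23) - 266) = (304 + (-1)**2)/(-1/8*23 - 266) = (304 + 1)/(-23/8 - 266) = 305/(-2151/8) = 305*(-8/2151) = -2440/2151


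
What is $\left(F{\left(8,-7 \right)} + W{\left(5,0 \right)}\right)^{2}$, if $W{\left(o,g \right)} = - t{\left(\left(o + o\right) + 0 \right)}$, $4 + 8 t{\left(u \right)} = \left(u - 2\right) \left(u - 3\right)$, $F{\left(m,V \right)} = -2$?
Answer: $\frac{289}{4} \approx 72.25$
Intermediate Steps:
$t{\left(u \right)} = - \frac{1}{2} + \frac{\left(-3 + u\right) \left(-2 + u\right)}{8}$ ($t{\left(u \right)} = - \frac{1}{2} + \frac{\left(u - 2\right) \left(u - 3\right)}{8} = - \frac{1}{2} + \frac{\left(-2 + u\right) \left(-3 + u\right)}{8} = - \frac{1}{2} + \frac{\left(-3 + u\right) \left(-2 + u\right)}{8}$)
$W{\left(o,g \right)} = - \frac{1}{4} - \frac{o^{2}}{2} + \frac{5 o}{4}$ ($W{\left(o,g \right)} = - (\frac{1}{4} - \frac{5 \left(\left(o + o\right) + 0\right)}{8} + \frac{\left(\left(o + o\right) + 0\right)^{2}}{8}) = - (\frac{1}{4} - \frac{5 \left(2 o + 0\right)}{8} + \frac{\left(2 o + 0\right)^{2}}{8}) = - (\frac{1}{4} - \frac{5 \cdot 2 o}{8} + \frac{\left(2 o\right)^{2}}{8}) = - (\frac{1}{4} - \frac{5 o}{4} + \frac{4 o^{2}}{8}) = - (\frac{1}{4} - \frac{5 o}{4} + \frac{o^{2}}{2}) = - (\frac{1}{4} + \frac{o^{2}}{2} - \frac{5 o}{4}) = - \frac{1}{4} - \frac{o^{2}}{2} + \frac{5 o}{4}$)
$\left(F{\left(8,-7 \right)} + W{\left(5,0 \right)}\right)^{2} = \left(-2 - \left(-6 + \frac{25}{2}\right)\right)^{2} = \left(-2 - \frac{13}{2}\right)^{2} = \left(- \frac{17}{2}\right)^{2} = \frac{289}{4}$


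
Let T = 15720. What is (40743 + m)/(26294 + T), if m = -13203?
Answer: 13770/21007 ≈ 0.65550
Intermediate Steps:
(40743 + m)/(26294 + T) = (40743 - 13203)/(26294 + 15720) = 27540/42014 = 27540*(1/42014) = 13770/21007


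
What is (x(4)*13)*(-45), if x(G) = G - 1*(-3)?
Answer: -4095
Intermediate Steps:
x(G) = 3 + G (x(G) = G + 3 = 3 + G)
(x(4)*13)*(-45) = ((3 + 4)*13)*(-45) = (7*13)*(-45) = 91*(-45) = -4095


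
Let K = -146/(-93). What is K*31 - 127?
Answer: -235/3 ≈ -78.333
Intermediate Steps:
K = 146/93 (K = -146*(-1/93) = 146/93 ≈ 1.5699)
K*31 - 127 = (146/93)*31 - 127 = 146/3 - 127 = -235/3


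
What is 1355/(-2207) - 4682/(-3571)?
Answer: 5494469/7881197 ≈ 0.69716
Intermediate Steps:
1355/(-2207) - 4682/(-3571) = 1355*(-1/2207) - 4682*(-1/3571) = -1355/2207 + 4682/3571 = 5494469/7881197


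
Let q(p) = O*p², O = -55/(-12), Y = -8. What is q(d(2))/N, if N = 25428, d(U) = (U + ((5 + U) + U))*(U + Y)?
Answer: 6655/8476 ≈ 0.78516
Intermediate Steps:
O = 55/12 (O = -55*(-1/12) = 55/12 ≈ 4.5833)
d(U) = (-8 + U)*(5 + 3*U) (d(U) = (U + ((5 + U) + U))*(U - 8) = (U + (5 + 2*U))*(-8 + U) = (5 + 3*U)*(-8 + U) = (-8 + U)*(5 + 3*U))
q(p) = 55*p²/12
q(d(2))/N = (55*(-40 - 19*2 + 3*2²)²/12)/25428 = (55*(-40 - 38 + 3*4)²/12)*(1/25428) = (55*(-40 - 38 + 12)²/12)*(1/25428) = ((55/12)*(-66)²)*(1/25428) = ((55/12)*4356)*(1/25428) = 19965*(1/25428) = 6655/8476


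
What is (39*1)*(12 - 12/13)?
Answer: 432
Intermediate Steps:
(39*1)*(12 - 12/13) = 39*(12 - 12*1/13) = 39*(12 - 12/13) = 39*(144/13) = 432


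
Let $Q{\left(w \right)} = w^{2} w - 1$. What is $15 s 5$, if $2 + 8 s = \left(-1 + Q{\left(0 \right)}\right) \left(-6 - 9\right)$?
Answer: $\frac{525}{2} \approx 262.5$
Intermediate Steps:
$Q{\left(w \right)} = -1 + w^{3}$ ($Q{\left(w \right)} = w^{3} - 1 = -1 + w^{3}$)
$s = \frac{7}{2}$ ($s = - \frac{1}{4} + \frac{\left(-1 - \left(1 - 0^{3}\right)\right) \left(-6 - 9\right)}{8} = - \frac{1}{4} + \frac{\left(-1 + \left(-1 + 0\right)\right) \left(-15\right)}{8} = - \frac{1}{4} + \frac{\left(-1 - 1\right) \left(-15\right)}{8} = - \frac{1}{4} + \frac{\left(-2\right) \left(-15\right)}{8} = - \frac{1}{4} + \frac{1}{8} \cdot 30 = - \frac{1}{4} + \frac{15}{4} = \frac{7}{2} \approx 3.5$)
$15 s 5 = 15 \cdot \frac{7}{2} \cdot 5 = \frac{105}{2} \cdot 5 = \frac{525}{2}$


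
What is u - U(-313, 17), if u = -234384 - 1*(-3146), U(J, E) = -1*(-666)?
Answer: -231904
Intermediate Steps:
U(J, E) = 666
u = -231238 (u = -234384 + 3146 = -231238)
u - U(-313, 17) = -231238 - 1*666 = -231238 - 666 = -231904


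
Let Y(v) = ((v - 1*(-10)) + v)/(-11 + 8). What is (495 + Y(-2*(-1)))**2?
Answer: 2163841/9 ≈ 2.4043e+5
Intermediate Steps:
Y(v) = -10/3 - 2*v/3 (Y(v) = ((v + 10) + v)/(-3) = ((10 + v) + v)*(-1/3) = (10 + 2*v)*(-1/3) = -10/3 - 2*v/3)
(495 + Y(-2*(-1)))**2 = (495 + (-10/3 - (-4)*(-1)/3))**2 = (495 + (-10/3 - 2/3*2))**2 = (495 + (-10/3 - 4/3))**2 = (495 - 14/3)**2 = (1471/3)**2 = 2163841/9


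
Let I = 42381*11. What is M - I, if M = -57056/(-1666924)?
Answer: -194276227357/416731 ≈ -4.6619e+5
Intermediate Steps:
M = 14264/416731 (M = -57056*(-1/1666924) = 14264/416731 ≈ 0.034228)
I = 466191
M - I = 14264/416731 - 1*466191 = 14264/416731 - 466191 = -194276227357/416731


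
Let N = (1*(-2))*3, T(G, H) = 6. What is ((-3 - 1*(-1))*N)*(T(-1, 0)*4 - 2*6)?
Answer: 144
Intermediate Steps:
N = -6 (N = -2*3 = -6)
((-3 - 1*(-1))*N)*(T(-1, 0)*4 - 2*6) = ((-3 - 1*(-1))*(-6))*(6*4 - 2*6) = ((-3 + 1)*(-6))*(24 - 12) = -2*(-6)*12 = 12*12 = 144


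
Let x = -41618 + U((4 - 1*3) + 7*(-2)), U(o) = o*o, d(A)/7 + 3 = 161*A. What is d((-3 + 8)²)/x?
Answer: -28154/41449 ≈ -0.67924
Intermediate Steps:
d(A) = -21 + 1127*A (d(A) = -21 + 7*(161*A) = -21 + 1127*A)
U(o) = o²
x = -41449 (x = -41618 + ((4 - 1*3) + 7*(-2))² = -41618 + ((4 - 3) - 14)² = -41618 + (1 - 14)² = -41618 + (-13)² = -41618 + 169 = -41449)
d((-3 + 8)²)/x = (-21 + 1127*(-3 + 8)²)/(-41449) = (-21 + 1127*5²)*(-1/41449) = (-21 + 1127*25)*(-1/41449) = (-21 + 28175)*(-1/41449) = 28154*(-1/41449) = -28154/41449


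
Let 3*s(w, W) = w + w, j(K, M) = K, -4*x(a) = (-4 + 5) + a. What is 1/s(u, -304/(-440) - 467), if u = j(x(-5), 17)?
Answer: 3/2 ≈ 1.5000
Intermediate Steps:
x(a) = -1/4 - a/4 (x(a) = -((-4 + 5) + a)/4 = -(1 + a)/4 = -1/4 - a/4)
u = 1 (u = -1/4 - 1/4*(-5) = -1/4 + 5/4 = 1)
s(w, W) = 2*w/3 (s(w, W) = (w + w)/3 = (2*w)/3 = 2*w/3)
1/s(u, -304/(-440) - 467) = 1/((2/3)*1) = 1/(2/3) = 3/2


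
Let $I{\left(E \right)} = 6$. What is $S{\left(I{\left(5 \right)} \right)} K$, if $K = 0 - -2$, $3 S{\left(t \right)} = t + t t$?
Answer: $28$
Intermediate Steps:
$S{\left(t \right)} = \frac{t}{3} + \frac{t^{2}}{3}$ ($S{\left(t \right)} = \frac{t + t t}{3} = \frac{t + t^{2}}{3} = \frac{t}{3} + \frac{t^{2}}{3}$)
$K = 2$ ($K = 0 + 2 = 2$)
$S{\left(I{\left(5 \right)} \right)} K = \frac{1}{3} \cdot 6 \left(1 + 6\right) 2 = \frac{1}{3} \cdot 6 \cdot 7 \cdot 2 = 14 \cdot 2 = 28$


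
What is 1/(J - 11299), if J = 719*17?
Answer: 1/924 ≈ 0.0010823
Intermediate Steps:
J = 12223
1/(J - 11299) = 1/(12223 - 11299) = 1/924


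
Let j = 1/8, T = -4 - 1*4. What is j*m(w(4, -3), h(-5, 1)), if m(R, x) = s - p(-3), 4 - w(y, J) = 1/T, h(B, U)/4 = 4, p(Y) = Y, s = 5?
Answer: 1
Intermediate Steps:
h(B, U) = 16 (h(B, U) = 4*4 = 16)
T = -8 (T = -4 - 4 = -8)
j = 1/8 ≈ 0.12500
w(y, J) = 33/8 (w(y, J) = 4 - 1/(-8) = 4 - 1*(-1/8) = 4 + 1/8 = 33/8)
m(R, x) = 8 (m(R, x) = 5 - 1*(-3) = 5 + 3 = 8)
j*m(w(4, -3), h(-5, 1)) = (1/8)*8 = 1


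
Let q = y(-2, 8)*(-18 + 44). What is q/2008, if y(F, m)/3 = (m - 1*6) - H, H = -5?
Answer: 273/1004 ≈ 0.27191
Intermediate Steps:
y(F, m) = -3 + 3*m (y(F, m) = 3*((m - 1*6) - 1*(-5)) = 3*((m - 6) + 5) = 3*((-6 + m) + 5) = 3*(-1 + m) = -3 + 3*m)
q = 546 (q = (-3 + 3*8)*(-18 + 44) = (-3 + 24)*26 = 21*26 = 546)
q/2008 = 546/2008 = 546*(1/2008) = 273/1004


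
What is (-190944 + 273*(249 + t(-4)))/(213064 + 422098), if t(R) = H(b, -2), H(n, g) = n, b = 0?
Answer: -122967/635162 ≈ -0.19360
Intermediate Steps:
t(R) = 0
(-190944 + 273*(249 + t(-4)))/(213064 + 422098) = (-190944 + 273*(249 + 0))/(213064 + 422098) = (-190944 + 273*249)/635162 = (-190944 + 67977)*(1/635162) = -122967*1/635162 = -122967/635162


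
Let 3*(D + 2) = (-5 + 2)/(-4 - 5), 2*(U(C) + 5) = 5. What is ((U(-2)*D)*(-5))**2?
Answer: 180625/324 ≈ 557.48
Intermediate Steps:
U(C) = -5/2 (U(C) = -5 + (1/2)*5 = -5 + 5/2 = -5/2)
D = -17/9 (D = -2 + ((-5 + 2)/(-4 - 5))/3 = -2 + (-3/(-9))/3 = -2 + (-3*(-1/9))/3 = -2 + (1/3)*(1/3) = -2 + 1/9 = -17/9 ≈ -1.8889)
((U(-2)*D)*(-5))**2 = (-5/2*(-17/9)*(-5))**2 = ((85/18)*(-5))**2 = (-425/18)**2 = 180625/324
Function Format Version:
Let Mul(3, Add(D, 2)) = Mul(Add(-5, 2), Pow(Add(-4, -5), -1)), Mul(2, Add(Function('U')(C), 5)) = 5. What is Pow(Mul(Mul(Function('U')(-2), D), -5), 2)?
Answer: Rational(180625, 324) ≈ 557.48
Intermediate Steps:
Function('U')(C) = Rational(-5, 2) (Function('U')(C) = Add(-5, Mul(Rational(1, 2), 5)) = Add(-5, Rational(5, 2)) = Rational(-5, 2))
D = Rational(-17, 9) (D = Add(-2, Mul(Rational(1, 3), Mul(Add(-5, 2), Pow(Add(-4, -5), -1)))) = Add(-2, Mul(Rational(1, 3), Mul(-3, Pow(-9, -1)))) = Add(-2, Mul(Rational(1, 3), Mul(-3, Rational(-1, 9)))) = Add(-2, Mul(Rational(1, 3), Rational(1, 3))) = Add(-2, Rational(1, 9)) = Rational(-17, 9) ≈ -1.8889)
Pow(Mul(Mul(Function('U')(-2), D), -5), 2) = Pow(Mul(Mul(Rational(-5, 2), Rational(-17, 9)), -5), 2) = Pow(Mul(Rational(85, 18), -5), 2) = Pow(Rational(-425, 18), 2) = Rational(180625, 324)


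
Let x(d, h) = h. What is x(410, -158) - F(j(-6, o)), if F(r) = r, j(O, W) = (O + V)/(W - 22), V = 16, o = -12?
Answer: -2681/17 ≈ -157.71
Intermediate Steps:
j(O, W) = (16 + O)/(-22 + W) (j(O, W) = (O + 16)/(W - 22) = (16 + O)/(-22 + W))
x(410, -158) - F(j(-6, o)) = -158 - (16 - 6)/(-22 - 12) = -158 - 10/(-34) = -158 - (-1)*10/34 = -158 - 1*(-5/17) = -158 + 5/17 = -2681/17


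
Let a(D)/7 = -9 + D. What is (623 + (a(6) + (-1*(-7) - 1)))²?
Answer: 369664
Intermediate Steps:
a(D) = -63 + 7*D (a(D) = 7*(-9 + D) = -63 + 7*D)
(623 + (a(6) + (-1*(-7) - 1)))² = (623 + ((-63 + 7*6) + (-1*(-7) - 1)))² = (623 + ((-63 + 42) + (7 - 1)))² = (623 + (-21 + 6))² = (623 - 15)² = 608² = 369664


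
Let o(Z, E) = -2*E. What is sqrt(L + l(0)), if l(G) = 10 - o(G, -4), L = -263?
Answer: 3*I*sqrt(29) ≈ 16.155*I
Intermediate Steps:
l(G) = 2 (l(G) = 10 - (-2)*(-4) = 10 - 1*8 = 10 - 8 = 2)
sqrt(L + l(0)) = sqrt(-263 + 2) = sqrt(-261) = 3*I*sqrt(29)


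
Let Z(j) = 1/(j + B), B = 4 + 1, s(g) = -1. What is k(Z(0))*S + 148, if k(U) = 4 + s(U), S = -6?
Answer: 130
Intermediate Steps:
B = 5
Z(j) = 1/(5 + j) (Z(j) = 1/(j + 5) = 1/(5 + j))
k(U) = 3 (k(U) = 4 - 1 = 3)
k(Z(0))*S + 148 = 3*(-6) + 148 = -18 + 148 = 130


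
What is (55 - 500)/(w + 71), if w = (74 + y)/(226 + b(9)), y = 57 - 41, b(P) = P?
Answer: -4183/671 ≈ -6.2340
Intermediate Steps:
y = 16
w = 18/47 (w = (74 + 16)/(226 + 9) = 90/235 = 90*(1/235) = 18/47 ≈ 0.38298)
(55 - 500)/(w + 71) = (55 - 500)/(18/47 + 71) = -445/3355/47 = -445*47/3355 = -4183/671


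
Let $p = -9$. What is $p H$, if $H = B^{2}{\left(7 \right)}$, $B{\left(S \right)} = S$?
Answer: $-441$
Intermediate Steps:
$H = 49$ ($H = 7^{2} = 49$)
$p H = \left(-9\right) 49 = -441$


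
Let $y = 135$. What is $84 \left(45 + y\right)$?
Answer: $15120$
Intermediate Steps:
$84 \left(45 + y\right) = 84 \left(45 + 135\right) = 84 \cdot 180 = 15120$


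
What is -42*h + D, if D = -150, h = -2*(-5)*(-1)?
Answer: 270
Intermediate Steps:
h = -10 (h = 10*(-1) = -10)
-42*h + D = -42*(-10) - 150 = 420 - 150 = 270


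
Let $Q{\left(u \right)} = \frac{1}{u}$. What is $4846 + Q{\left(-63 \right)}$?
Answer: $\frac{305297}{63} \approx 4846.0$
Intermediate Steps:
$4846 + Q{\left(-63 \right)} = 4846 + \frac{1}{-63} = 4846 - \frac{1}{63} = \frac{305297}{63}$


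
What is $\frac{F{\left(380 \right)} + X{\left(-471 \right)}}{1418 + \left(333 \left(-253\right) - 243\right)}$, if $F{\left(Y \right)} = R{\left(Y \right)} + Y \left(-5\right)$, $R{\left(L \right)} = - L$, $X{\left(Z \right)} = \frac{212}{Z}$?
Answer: $\frac{537046}{19563927} \approx 0.027451$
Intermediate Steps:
$F{\left(Y \right)} = - 6 Y$ ($F{\left(Y \right)} = - Y + Y \left(-5\right) = - Y - 5 Y = - 6 Y$)
$\frac{F{\left(380 \right)} + X{\left(-471 \right)}}{1418 + \left(333 \left(-253\right) - 243\right)} = \frac{\left(-6\right) 380 + \frac{212}{-471}}{1418 + \left(333 \left(-253\right) - 243\right)} = \frac{-2280 + 212 \left(- \frac{1}{471}\right)}{1418 - 84492} = \frac{-2280 - \frac{212}{471}}{1418 - 84492} = - \frac{1074092}{471 \left(-83074\right)} = \left(- \frac{1074092}{471}\right) \left(- \frac{1}{83074}\right) = \frac{537046}{19563927}$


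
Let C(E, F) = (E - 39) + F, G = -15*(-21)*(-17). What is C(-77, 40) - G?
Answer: 5279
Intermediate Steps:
G = -5355 (G = 315*(-17) = -5355)
C(E, F) = -39 + E + F (C(E, F) = (-39 + E) + F = -39 + E + F)
C(-77, 40) - G = (-39 - 77 + 40) - 1*(-5355) = -76 + 5355 = 5279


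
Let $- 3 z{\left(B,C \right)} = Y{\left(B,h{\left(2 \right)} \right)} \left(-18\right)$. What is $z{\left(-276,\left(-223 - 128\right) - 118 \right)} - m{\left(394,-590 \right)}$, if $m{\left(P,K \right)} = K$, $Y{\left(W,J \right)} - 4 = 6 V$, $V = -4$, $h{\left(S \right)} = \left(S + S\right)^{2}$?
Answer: $470$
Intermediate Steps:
$h{\left(S \right)} = 4 S^{2}$ ($h{\left(S \right)} = \left(2 S\right)^{2} = 4 S^{2}$)
$Y{\left(W,J \right)} = -20$ ($Y{\left(W,J \right)} = 4 + 6 \left(-4\right) = 4 - 24 = -20$)
$z{\left(B,C \right)} = -120$ ($z{\left(B,C \right)} = - \frac{\left(-20\right) \left(-18\right)}{3} = \left(- \frac{1}{3}\right) 360 = -120$)
$z{\left(-276,\left(-223 - 128\right) - 118 \right)} - m{\left(394,-590 \right)} = -120 - -590 = -120 + 590 = 470$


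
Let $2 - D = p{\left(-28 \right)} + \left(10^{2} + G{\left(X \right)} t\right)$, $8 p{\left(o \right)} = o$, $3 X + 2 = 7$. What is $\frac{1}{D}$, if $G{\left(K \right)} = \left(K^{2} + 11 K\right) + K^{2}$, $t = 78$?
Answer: $- \frac{6}{11747} \approx -0.00051077$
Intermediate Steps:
$X = \frac{5}{3}$ ($X = - \frac{2}{3} + \frac{1}{3} \cdot 7 = - \frac{2}{3} + \frac{7}{3} = \frac{5}{3} \approx 1.6667$)
$p{\left(o \right)} = \frac{o}{8}$
$G{\left(K \right)} = 2 K^{2} + 11 K$
$D = - \frac{11747}{6}$ ($D = 2 - \left(\frac{1}{8} \left(-28\right) + \left(10^{2} + \frac{5 \left(11 + 2 \cdot \frac{5}{3}\right)}{3} \cdot 78\right)\right) = 2 - \left(- \frac{7}{2} + \left(100 + \frac{5 \left(11 + \frac{10}{3}\right)}{3} \cdot 78\right)\right) = 2 - \left(- \frac{7}{2} + \left(100 + \frac{5}{3} \cdot \frac{43}{3} \cdot 78\right)\right) = 2 - \left(- \frac{7}{2} + \left(100 + \frac{215}{9} \cdot 78\right)\right) = 2 - \left(- \frac{7}{2} + \left(100 + \frac{5590}{3}\right)\right) = 2 - \left(- \frac{7}{2} + \frac{5890}{3}\right) = 2 - \frac{11759}{6} = - \frac{11747}{6} \approx -1957.8$)
$\frac{1}{D} = \frac{1}{- \frac{11747}{6}} = - \frac{6}{11747}$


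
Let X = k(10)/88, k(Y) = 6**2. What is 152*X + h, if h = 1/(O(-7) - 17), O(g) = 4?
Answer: 8881/143 ≈ 62.105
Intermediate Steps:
h = -1/13 (h = 1/(4 - 17) = 1/(-13) = -1/13 ≈ -0.076923)
k(Y) = 36
X = 9/22 (X = 36/88 = 36*(1/88) = 9/22 ≈ 0.40909)
152*X + h = 152*(9/22) - 1/13 = 684/11 - 1/13 = 8881/143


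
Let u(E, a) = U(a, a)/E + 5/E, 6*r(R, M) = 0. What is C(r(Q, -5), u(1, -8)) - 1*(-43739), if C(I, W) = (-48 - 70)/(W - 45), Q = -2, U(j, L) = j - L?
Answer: 874839/20 ≈ 43742.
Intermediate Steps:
r(R, M) = 0 (r(R, M) = (⅙)*0 = 0)
u(E, a) = 5/E (u(E, a) = (a - a)/E + 5/E = 0/E + 5/E = 0 + 5/E = 5/E)
C(I, W) = -118/(-45 + W)
C(r(Q, -5), u(1, -8)) - 1*(-43739) = -118/(-45 + 5/1) - 1*(-43739) = -118/(-45 + 5*1) + 43739 = -118/(-45 + 5) + 43739 = -118/(-40) + 43739 = -118*(-1/40) + 43739 = 59/20 + 43739 = 874839/20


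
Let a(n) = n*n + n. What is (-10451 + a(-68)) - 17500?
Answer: -23395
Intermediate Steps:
a(n) = n + n**2 (a(n) = n**2 + n = n + n**2)
(-10451 + a(-68)) - 17500 = (-10451 - 68*(1 - 68)) - 17500 = (-10451 - 68*(-67)) - 17500 = (-10451 + 4556) - 17500 = -5895 - 17500 = -23395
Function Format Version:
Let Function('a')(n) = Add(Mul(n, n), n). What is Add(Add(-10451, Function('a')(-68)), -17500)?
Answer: -23395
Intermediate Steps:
Function('a')(n) = Add(n, Pow(n, 2)) (Function('a')(n) = Add(Pow(n, 2), n) = Add(n, Pow(n, 2)))
Add(Add(-10451, Function('a')(-68)), -17500) = Add(Add(-10451, Mul(-68, Add(1, -68))), -17500) = Add(Add(-10451, Mul(-68, -67)), -17500) = Add(Add(-10451, 4556), -17500) = Add(-5895, -17500) = -23395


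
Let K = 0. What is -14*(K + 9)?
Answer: -126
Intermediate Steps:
-14*(K + 9) = -14*(0 + 9) = -14*9 = -126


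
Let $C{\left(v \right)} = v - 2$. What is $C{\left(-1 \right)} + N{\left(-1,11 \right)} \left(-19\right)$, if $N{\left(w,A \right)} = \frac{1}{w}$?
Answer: $16$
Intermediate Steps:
$C{\left(v \right)} = -2 + v$
$C{\left(-1 \right)} + N{\left(-1,11 \right)} \left(-19\right) = \left(-2 - 1\right) + \frac{1}{-1} \left(-19\right) = -3 - -19 = -3 + 19 = 16$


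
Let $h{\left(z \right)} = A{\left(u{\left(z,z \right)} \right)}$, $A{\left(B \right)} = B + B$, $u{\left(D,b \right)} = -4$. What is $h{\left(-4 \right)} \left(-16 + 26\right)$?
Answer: $-80$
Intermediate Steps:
$A{\left(B \right)} = 2 B$
$h{\left(z \right)} = -8$ ($h{\left(z \right)} = 2 \left(-4\right) = -8$)
$h{\left(-4 \right)} \left(-16 + 26\right) = - 8 \left(-16 + 26\right) = \left(-8\right) 10 = -80$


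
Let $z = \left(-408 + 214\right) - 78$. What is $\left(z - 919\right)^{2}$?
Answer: $1418481$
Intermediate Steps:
$z = -272$ ($z = -194 - 78 = -272$)
$\left(z - 919\right)^{2} = \left(-272 - 919\right)^{2} = \left(-1191\right)^{2} = 1418481$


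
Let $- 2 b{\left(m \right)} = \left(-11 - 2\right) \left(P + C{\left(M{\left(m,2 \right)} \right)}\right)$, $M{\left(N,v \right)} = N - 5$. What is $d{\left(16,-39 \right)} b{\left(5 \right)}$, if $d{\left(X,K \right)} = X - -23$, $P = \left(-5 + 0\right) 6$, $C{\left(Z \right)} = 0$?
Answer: $-7605$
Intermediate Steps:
$M{\left(N,v \right)} = -5 + N$ ($M{\left(N,v \right)} = N - 5 = -5 + N$)
$P = -30$ ($P = \left(-5\right) 6 = -30$)
$b{\left(m \right)} = -195$ ($b{\left(m \right)} = - \frac{\left(-11 - 2\right) \left(-30 + 0\right)}{2} = - \frac{\left(-13\right) \left(-30\right)}{2} = \left(- \frac{1}{2}\right) 390 = -195$)
$d{\left(X,K \right)} = 23 + X$ ($d{\left(X,K \right)} = X + 23 = 23 + X$)
$d{\left(16,-39 \right)} b{\left(5 \right)} = \left(23 + 16\right) \left(-195\right) = 39 \left(-195\right) = -7605$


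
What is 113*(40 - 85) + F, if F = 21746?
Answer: 16661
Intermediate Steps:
113*(40 - 85) + F = 113*(40 - 85) + 21746 = 113*(-45) + 21746 = -5085 + 21746 = 16661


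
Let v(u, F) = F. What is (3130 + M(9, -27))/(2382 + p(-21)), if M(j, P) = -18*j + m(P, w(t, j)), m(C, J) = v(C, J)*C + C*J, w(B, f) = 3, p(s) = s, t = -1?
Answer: 2806/2361 ≈ 1.1885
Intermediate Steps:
m(C, J) = 2*C*J (m(C, J) = J*C + C*J = C*J + C*J = 2*C*J)
M(j, P) = -18*j + 6*P (M(j, P) = -18*j + 2*P*3 = -18*j + 6*P)
(3130 + M(9, -27))/(2382 + p(-21)) = (3130 + (-18*9 + 6*(-27)))/(2382 - 21) = (3130 + (-162 - 162))/2361 = (3130 - 324)*(1/2361) = 2806*(1/2361) = 2806/2361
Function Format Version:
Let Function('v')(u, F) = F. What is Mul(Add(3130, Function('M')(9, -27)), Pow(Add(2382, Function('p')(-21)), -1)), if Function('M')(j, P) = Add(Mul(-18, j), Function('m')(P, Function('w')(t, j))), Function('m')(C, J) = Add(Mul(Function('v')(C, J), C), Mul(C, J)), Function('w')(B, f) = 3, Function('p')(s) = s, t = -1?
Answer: Rational(2806, 2361) ≈ 1.1885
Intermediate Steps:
Function('m')(C, J) = Mul(2, C, J) (Function('m')(C, J) = Add(Mul(J, C), Mul(C, J)) = Add(Mul(C, J), Mul(C, J)) = Mul(2, C, J))
Function('M')(j, P) = Add(Mul(-18, j), Mul(6, P)) (Function('M')(j, P) = Add(Mul(-18, j), Mul(2, P, 3)) = Add(Mul(-18, j), Mul(6, P)))
Mul(Add(3130, Function('M')(9, -27)), Pow(Add(2382, Function('p')(-21)), -1)) = Mul(Add(3130, Add(Mul(-18, 9), Mul(6, -27))), Pow(Add(2382, -21), -1)) = Mul(Add(3130, Add(-162, -162)), Pow(2361, -1)) = Mul(Add(3130, -324), Rational(1, 2361)) = Mul(2806, Rational(1, 2361)) = Rational(2806, 2361)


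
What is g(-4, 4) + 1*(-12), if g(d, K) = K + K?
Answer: -4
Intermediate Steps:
g(d, K) = 2*K
g(-4, 4) + 1*(-12) = 2*4 + 1*(-12) = 8 - 12 = -4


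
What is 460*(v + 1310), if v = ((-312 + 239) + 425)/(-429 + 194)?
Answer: 28289816/47 ≈ 6.0191e+5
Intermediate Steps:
v = -352/235 (v = (-73 + 425)/(-235) = 352*(-1/235) = -352/235 ≈ -1.4979)
460*(v + 1310) = 460*(-352/235 + 1310) = 460*(307498/235) = 28289816/47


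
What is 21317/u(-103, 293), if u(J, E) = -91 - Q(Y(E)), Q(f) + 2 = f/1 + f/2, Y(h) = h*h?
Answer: -42634/257725 ≈ -0.16542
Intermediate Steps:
Y(h) = h**2
Q(f) = -2 + 3*f/2 (Q(f) = -2 + (f/1 + f/2) = -2 + (f*1 + f*(1/2)) = -2 + (f + f/2) = -2 + 3*f/2)
u(J, E) = -89 - 3*E**2/2 (u(J, E) = -91 - (-2 + 3*E**2/2) = -91 + (2 - 3*E**2/2) = -89 - 3*E**2/2)
21317/u(-103, 293) = 21317/(-89 - 3/2*293**2) = 21317/(-89 - 3/2*85849) = 21317/(-89 - 257547/2) = 21317/(-257725/2) = 21317*(-2/257725) = -42634/257725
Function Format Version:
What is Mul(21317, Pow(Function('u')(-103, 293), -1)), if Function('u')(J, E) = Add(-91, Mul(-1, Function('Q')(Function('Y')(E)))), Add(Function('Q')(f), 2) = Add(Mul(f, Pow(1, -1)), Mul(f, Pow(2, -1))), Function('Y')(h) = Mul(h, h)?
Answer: Rational(-42634, 257725) ≈ -0.16542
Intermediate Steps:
Function('Y')(h) = Pow(h, 2)
Function('Q')(f) = Add(-2, Mul(Rational(3, 2), f)) (Function('Q')(f) = Add(-2, Add(Mul(f, Pow(1, -1)), Mul(f, Pow(2, -1)))) = Add(-2, Add(Mul(f, 1), Mul(f, Rational(1, 2)))) = Add(-2, Add(f, Mul(Rational(1, 2), f))) = Add(-2, Mul(Rational(3, 2), f)))
Function('u')(J, E) = Add(-89, Mul(Rational(-3, 2), Pow(E, 2))) (Function('u')(J, E) = Add(-91, Mul(-1, Add(-2, Mul(Rational(3, 2), Pow(E, 2))))) = Add(-91, Add(2, Mul(Rational(-3, 2), Pow(E, 2)))) = Add(-89, Mul(Rational(-3, 2), Pow(E, 2))))
Mul(21317, Pow(Function('u')(-103, 293), -1)) = Mul(21317, Pow(Add(-89, Mul(Rational(-3, 2), Pow(293, 2))), -1)) = Mul(21317, Pow(Add(-89, Mul(Rational(-3, 2), 85849)), -1)) = Mul(21317, Pow(Add(-89, Rational(-257547, 2)), -1)) = Mul(21317, Pow(Rational(-257725, 2), -1)) = Mul(21317, Rational(-2, 257725)) = Rational(-42634, 257725)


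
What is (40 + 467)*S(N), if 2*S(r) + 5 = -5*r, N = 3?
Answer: -5070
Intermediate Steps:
S(r) = -5/2 - 5*r/2 (S(r) = -5/2 + (-5*r)/2 = -5/2 - 5*r/2)
(40 + 467)*S(N) = (40 + 467)*(-5/2 - 5/2*3) = 507*(-5/2 - 15/2) = 507*(-10) = -5070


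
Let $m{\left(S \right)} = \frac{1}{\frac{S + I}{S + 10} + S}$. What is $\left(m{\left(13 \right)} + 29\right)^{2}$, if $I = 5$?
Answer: $\frac{84934656}{100489} \approx 845.21$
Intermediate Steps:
$m{\left(S \right)} = \frac{1}{S + \frac{5 + S}{10 + S}}$ ($m{\left(S \right)} = \frac{1}{\frac{S + 5}{S + 10} + S} = \frac{1}{\frac{5 + S}{10 + S} + S} = \frac{1}{S + \frac{5 + S}{10 + S}}$)
$\left(m{\left(13 \right)} + 29\right)^{2} = \left(\frac{10 + 13}{5 + 13^{2} + 11 \cdot 13} + 29\right)^{2} = \left(\frac{1}{5 + 169 + 143} \cdot 23 + 29\right)^{2} = \left(\frac{1}{317} \cdot 23 + 29\right)^{2} = \left(\frac{23}{317} + 29\right)^{2} = \left(\frac{9216}{317}\right)^{2} = \frac{84934656}{100489}$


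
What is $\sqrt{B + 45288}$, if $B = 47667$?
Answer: $\sqrt{92955} \approx 304.89$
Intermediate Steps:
$\sqrt{B + 45288} = \sqrt{47667 + 45288} = \sqrt{92955}$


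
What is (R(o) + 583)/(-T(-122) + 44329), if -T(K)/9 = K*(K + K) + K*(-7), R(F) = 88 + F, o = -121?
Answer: 550/319927 ≈ 0.0017191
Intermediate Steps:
T(K) = -18*K² + 63*K (T(K) = -9*(K*(K + K) + K*(-7)) = -9*(K*(2*K) - 7*K) = -9*(2*K² - 7*K) = -9*(-7*K + 2*K²) = -18*K² + 63*K)
(R(o) + 583)/(-T(-122) + 44329) = ((88 - 121) + 583)/(-9*(-122)*(7 - 2*(-122)) + 44329) = (-33 + 583)/(-9*(-122)*(7 + 244) + 44329) = 550/(-9*(-122)*251 + 44329) = 550/(-1*(-275598) + 44329) = 550/(275598 + 44329) = 550/319927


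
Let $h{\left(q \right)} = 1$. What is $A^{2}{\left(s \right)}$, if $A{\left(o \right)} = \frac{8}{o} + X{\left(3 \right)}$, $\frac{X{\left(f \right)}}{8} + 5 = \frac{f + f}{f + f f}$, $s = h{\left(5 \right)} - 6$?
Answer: $\frac{35344}{25} \approx 1413.8$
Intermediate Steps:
$s = -5$ ($s = 1 - 6 = -5$)
$X{\left(f \right)} = -40 + \frac{16 f}{f + f^{2}}$ ($X{\left(f \right)} = -40 + 8 \frac{f + f}{f + f f} = -40 + 8 \frac{2 f}{f + f^{2}} = -40 + \frac{16 f}{f + f^{2}}$)
$A{\left(o \right)} = -36 + \frac{8}{o}$ ($A{\left(o \right)} = \frac{8}{o} + \frac{8 \left(-3 - 15\right)}{1 + 3} = \frac{8}{o} + \frac{8 \left(-3 - 15\right)}{4} = \frac{8}{o} + 8 \cdot \frac{1}{4} \left(-18\right) = \frac{8}{o} - 36 = -36 + \frac{8}{o}$)
$A^{2}{\left(s \right)} = \left(-36 + \frac{8}{-5}\right)^{2} = \left(-36 + 8 \left(- \frac{1}{5}\right)\right)^{2} = \left(-36 - \frac{8}{5}\right)^{2} = \left(- \frac{188}{5}\right)^{2} = \frac{35344}{25}$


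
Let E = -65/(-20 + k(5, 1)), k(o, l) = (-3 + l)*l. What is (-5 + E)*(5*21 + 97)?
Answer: -4545/11 ≈ -413.18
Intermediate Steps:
k(o, l) = l*(-3 + l)
E = 65/22 (E = -65/(-20 + 1*(-3 + 1)) = -65/(-20 + 1*(-2)) = -65/(-20 - 2) = -65/(-22) = -65*(-1/22) = 65/22 ≈ 2.9545)
(-5 + E)*(5*21 + 97) = (-5 + 65/22)*(5*21 + 97) = -45*(105 + 97)/22 = -45/22*202 = -4545/11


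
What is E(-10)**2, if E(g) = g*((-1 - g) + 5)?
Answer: 19600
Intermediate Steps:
E(g) = g*(4 - g)
E(-10)**2 = (-10*(4 - 1*(-10)))**2 = (-10*(4 + 10))**2 = (-10*14)**2 = (-140)**2 = 19600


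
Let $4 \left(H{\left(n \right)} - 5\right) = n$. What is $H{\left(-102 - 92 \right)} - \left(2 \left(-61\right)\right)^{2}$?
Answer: $- \frac{29855}{2} \approx -14928.0$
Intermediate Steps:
$H{\left(n \right)} = 5 + \frac{n}{4}$
$H{\left(-102 - 92 \right)} - \left(2 \left(-61\right)\right)^{2} = \left(5 + \frac{-102 - 92}{4}\right) - \left(2 \left(-61\right)\right)^{2} = \left(5 + \frac{1}{4} \left(-194\right)\right) - \left(-122\right)^{2} = \left(5 - \frac{97}{2}\right) - 14884 = - \frac{87}{2} - 14884 = - \frac{29855}{2}$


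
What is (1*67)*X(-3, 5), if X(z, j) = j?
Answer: 335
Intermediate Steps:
(1*67)*X(-3, 5) = (1*67)*5 = 67*5 = 335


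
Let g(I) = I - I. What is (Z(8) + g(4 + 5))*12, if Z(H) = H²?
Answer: 768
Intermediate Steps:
g(I) = 0
(Z(8) + g(4 + 5))*12 = (8² + 0)*12 = (64 + 0)*12 = 64*12 = 768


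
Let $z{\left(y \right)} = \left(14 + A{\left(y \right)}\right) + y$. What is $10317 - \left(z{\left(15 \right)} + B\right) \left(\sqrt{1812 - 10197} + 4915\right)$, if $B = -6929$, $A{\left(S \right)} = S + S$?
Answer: $33776367 + 6870 i \sqrt{8385} \approx 3.3776 \cdot 10^{7} + 6.2908 \cdot 10^{5} i$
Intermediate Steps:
$A{\left(S \right)} = 2 S$
$z{\left(y \right)} = 14 + 3 y$ ($z{\left(y \right)} = \left(14 + 2 y\right) + y = 14 + 3 y$)
$10317 - \left(z{\left(15 \right)} + B\right) \left(\sqrt{1812 - 10197} + 4915\right) = 10317 - \left(\left(14 + 3 \cdot 15\right) - 6929\right) \left(\sqrt{1812 - 10197} + 4915\right) = 10317 - \left(\left(14 + 45\right) - 6929\right) \left(\sqrt{-8385} + 4915\right) = 10317 - \left(59 - 6929\right) \left(i \sqrt{8385} + 4915\right) = 10317 - - 6870 \left(4915 + i \sqrt{8385}\right) = 10317 - \left(-33766050 - 6870 i \sqrt{8385}\right) = 10317 + \left(33766050 + 6870 i \sqrt{8385}\right) = 33776367 + 6870 i \sqrt{8385}$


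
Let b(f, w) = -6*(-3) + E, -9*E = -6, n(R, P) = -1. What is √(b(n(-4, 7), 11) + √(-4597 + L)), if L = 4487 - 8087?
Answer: √(168 + 9*I*√8197)/3 ≈ 7.4535 + 6.0735*I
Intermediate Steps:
L = -3600
E = ⅔ (E = -⅑*(-6) = ⅔ ≈ 0.66667)
b(f, w) = 56/3 (b(f, w) = -6*(-3) + ⅔ = 18 + ⅔ = 56/3)
√(b(n(-4, 7), 11) + √(-4597 + L)) = √(56/3 + √(-4597 - 3600)) = √(56/3 + √(-8197)) = √(56/3 + I*√8197)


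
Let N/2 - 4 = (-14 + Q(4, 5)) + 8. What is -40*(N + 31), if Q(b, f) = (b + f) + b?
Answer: -2120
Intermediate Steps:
Q(b, f) = f + 2*b
N = 22 (N = 8 + 2*((-14 + (5 + 2*4)) + 8) = 8 + 2*((-14 + (5 + 8)) + 8) = 8 + 2*((-14 + 13) + 8) = 8 + 2*(-1 + 8) = 8 + 2*7 = 8 + 14 = 22)
-40*(N + 31) = -40*(22 + 31) = -40*53 = -2120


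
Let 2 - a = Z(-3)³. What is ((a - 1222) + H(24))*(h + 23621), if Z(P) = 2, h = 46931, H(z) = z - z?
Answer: -86637856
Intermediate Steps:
H(z) = 0
a = -6 (a = 2 - 1*2³ = 2 - 1*8 = 2 - 8 = -6)
((a - 1222) + H(24))*(h + 23621) = ((-6 - 1222) + 0)*(46931 + 23621) = (-1228 + 0)*70552 = -1228*70552 = -86637856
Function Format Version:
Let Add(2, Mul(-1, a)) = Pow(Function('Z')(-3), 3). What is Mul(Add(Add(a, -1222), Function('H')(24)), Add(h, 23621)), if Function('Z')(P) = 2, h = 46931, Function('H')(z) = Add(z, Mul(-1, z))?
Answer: -86637856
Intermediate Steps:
Function('H')(z) = 0
a = -6 (a = Add(2, Mul(-1, Pow(2, 3))) = Add(2, Mul(-1, 8)) = Add(2, -8) = -6)
Mul(Add(Add(a, -1222), Function('H')(24)), Add(h, 23621)) = Mul(Add(Add(-6, -1222), 0), Add(46931, 23621)) = Mul(Add(-1228, 0), 70552) = Mul(-1228, 70552) = -86637856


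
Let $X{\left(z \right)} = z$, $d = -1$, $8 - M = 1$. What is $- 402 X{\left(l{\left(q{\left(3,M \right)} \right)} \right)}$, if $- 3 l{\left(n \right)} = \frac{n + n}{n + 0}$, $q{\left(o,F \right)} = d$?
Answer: $268$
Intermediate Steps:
$M = 7$ ($M = 8 - 1 = 7$)
$q{\left(o,F \right)} = -1$
$l{\left(n \right)} = - \frac{2}{3}$ ($l{\left(n \right)} = - \frac{\left(n + n\right) \frac{1}{n + 0}}{3} = - \frac{2 n \frac{1}{n}}{3} = \left(- \frac{1}{3}\right) 2 = - \frac{2}{3}$)
$- 402 X{\left(l{\left(q{\left(3,M \right)} \right)} \right)} = \left(-402\right) \left(- \frac{2}{3}\right) = 268$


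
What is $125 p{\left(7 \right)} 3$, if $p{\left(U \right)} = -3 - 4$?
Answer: $-2625$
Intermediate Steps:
$p{\left(U \right)} = -7$ ($p{\left(U \right)} = -3 - 4 = -7$)
$125 p{\left(7 \right)} 3 = 125 \left(-7\right) 3 = \left(-875\right) 3 = -2625$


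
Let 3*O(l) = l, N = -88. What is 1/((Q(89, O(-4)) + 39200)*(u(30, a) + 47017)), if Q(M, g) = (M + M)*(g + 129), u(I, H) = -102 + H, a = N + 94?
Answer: 3/8716701854 ≈ 3.4417e-10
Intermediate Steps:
O(l) = l/3
a = 6 (a = -88 + 94 = 6)
Q(M, g) = 2*M*(129 + g) (Q(M, g) = (2*M)*(129 + g) = 2*M*(129 + g))
1/((Q(89, O(-4)) + 39200)*(u(30, a) + 47017)) = 1/((2*89*(129 + (⅓)*(-4)) + 39200)*((-102 + 6) + 47017)) = 1/((2*89*(129 - 4/3) + 39200)*(-96 + 47017)) = 1/((2*89*(383/3) + 39200)*46921) = 1/((68174/3 + 39200)*46921) = 1/((185774/3)*46921) = 1/(8716701854/3) = 3/8716701854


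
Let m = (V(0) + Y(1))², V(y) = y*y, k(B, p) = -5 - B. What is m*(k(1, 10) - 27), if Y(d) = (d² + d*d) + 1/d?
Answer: -297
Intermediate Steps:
Y(d) = 1/d + 2*d² (Y(d) = (d² + d²) + 1/d = 2*d² + 1/d = 1/d + 2*d²)
V(y) = y²
m = 9 (m = (0² + (1 + 2*1³)/1)² = (0 + 1*(1 + 2*1))² = (0 + 1*(1 + 2))² = (0 + 1*3)² = (0 + 3)² = 3² = 9)
m*(k(1, 10) - 27) = 9*((-5 - 1*1) - 27) = 9*((-5 - 1) - 27) = 9*(-6 - 27) = 9*(-33) = -297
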